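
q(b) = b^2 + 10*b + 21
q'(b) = 2*b + 10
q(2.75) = 56.06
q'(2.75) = 15.50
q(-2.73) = 1.15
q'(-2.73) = 4.54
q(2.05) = 45.70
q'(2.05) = 14.10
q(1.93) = 44.02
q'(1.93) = 13.86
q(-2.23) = 3.67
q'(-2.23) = 5.54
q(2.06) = 45.84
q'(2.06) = 14.12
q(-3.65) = -2.18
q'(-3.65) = 2.70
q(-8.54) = 8.53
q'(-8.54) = -7.08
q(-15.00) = 96.00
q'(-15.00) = -20.00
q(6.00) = 117.00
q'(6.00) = 22.00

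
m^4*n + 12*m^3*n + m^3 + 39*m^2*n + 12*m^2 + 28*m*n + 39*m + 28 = (m + 1)*(m + 4)*(m + 7)*(m*n + 1)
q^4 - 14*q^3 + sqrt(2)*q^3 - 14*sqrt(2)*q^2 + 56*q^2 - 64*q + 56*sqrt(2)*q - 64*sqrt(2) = (q - 8)*(q - 4)*(q - 2)*(q + sqrt(2))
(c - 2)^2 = c^2 - 4*c + 4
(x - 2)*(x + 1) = x^2 - x - 2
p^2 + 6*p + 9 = (p + 3)^2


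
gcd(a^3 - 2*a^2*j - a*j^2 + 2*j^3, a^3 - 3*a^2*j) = 1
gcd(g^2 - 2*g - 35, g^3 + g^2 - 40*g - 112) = g - 7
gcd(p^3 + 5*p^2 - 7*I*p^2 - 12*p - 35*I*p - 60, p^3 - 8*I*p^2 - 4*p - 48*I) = p - 4*I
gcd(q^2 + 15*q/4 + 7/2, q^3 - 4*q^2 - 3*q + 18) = q + 2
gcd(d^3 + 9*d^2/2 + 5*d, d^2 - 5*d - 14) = d + 2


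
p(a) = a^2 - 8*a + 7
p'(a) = 2*a - 8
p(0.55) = 2.90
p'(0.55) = -6.90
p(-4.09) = 56.45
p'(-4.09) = -16.18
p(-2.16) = 28.95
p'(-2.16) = -12.32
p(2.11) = -5.43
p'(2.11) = -3.78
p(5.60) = -6.44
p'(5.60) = 3.20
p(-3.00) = 40.00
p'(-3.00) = -14.00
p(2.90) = -7.79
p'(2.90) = -2.20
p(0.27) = 4.91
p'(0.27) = -7.46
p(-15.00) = 352.00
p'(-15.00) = -38.00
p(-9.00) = 160.00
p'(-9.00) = -26.00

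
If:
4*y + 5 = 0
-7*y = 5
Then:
No Solution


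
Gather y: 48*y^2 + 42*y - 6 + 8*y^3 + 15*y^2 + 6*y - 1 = 8*y^3 + 63*y^2 + 48*y - 7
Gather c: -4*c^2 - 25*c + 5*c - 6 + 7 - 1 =-4*c^2 - 20*c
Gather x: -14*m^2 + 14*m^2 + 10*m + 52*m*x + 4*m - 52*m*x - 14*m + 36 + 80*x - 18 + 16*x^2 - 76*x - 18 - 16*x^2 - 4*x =0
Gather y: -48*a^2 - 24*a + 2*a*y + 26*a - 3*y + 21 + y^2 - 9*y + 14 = -48*a^2 + 2*a + y^2 + y*(2*a - 12) + 35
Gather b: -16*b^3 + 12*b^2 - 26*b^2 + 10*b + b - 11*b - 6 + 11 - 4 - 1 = -16*b^3 - 14*b^2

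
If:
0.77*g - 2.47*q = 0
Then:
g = 3.20779220779221*q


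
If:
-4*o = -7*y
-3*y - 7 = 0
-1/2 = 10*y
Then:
No Solution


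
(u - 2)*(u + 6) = u^2 + 4*u - 12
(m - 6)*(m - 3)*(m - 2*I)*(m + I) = m^4 - 9*m^3 - I*m^3 + 20*m^2 + 9*I*m^2 - 18*m - 18*I*m + 36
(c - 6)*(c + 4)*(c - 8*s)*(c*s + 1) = c^4*s - 8*c^3*s^2 - 2*c^3*s + c^3 + 16*c^2*s^2 - 32*c^2*s - 2*c^2 + 192*c*s^2 + 16*c*s - 24*c + 192*s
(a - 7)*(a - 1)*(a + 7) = a^3 - a^2 - 49*a + 49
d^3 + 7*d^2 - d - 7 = (d - 1)*(d + 1)*(d + 7)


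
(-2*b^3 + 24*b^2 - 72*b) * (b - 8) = -2*b^4 + 40*b^3 - 264*b^2 + 576*b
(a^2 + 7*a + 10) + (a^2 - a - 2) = 2*a^2 + 6*a + 8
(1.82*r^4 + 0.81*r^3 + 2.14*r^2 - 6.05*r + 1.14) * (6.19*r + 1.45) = 11.2658*r^5 + 7.6529*r^4 + 14.4211*r^3 - 34.3465*r^2 - 1.7159*r + 1.653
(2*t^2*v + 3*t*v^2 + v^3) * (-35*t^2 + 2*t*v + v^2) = -70*t^4*v - 101*t^3*v^2 - 27*t^2*v^3 + 5*t*v^4 + v^5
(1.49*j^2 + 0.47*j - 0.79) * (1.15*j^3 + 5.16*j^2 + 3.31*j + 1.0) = 1.7135*j^5 + 8.2289*j^4 + 6.4486*j^3 - 1.0307*j^2 - 2.1449*j - 0.79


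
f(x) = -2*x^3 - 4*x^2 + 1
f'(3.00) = -78.00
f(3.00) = -89.00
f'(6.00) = -264.00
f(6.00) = -575.00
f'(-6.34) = -190.45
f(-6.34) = 349.90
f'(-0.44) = 2.36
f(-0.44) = 0.40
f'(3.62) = -107.59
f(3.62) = -146.29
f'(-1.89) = -6.31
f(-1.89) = 0.21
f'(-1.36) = -0.22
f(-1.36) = -1.37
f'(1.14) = -16.92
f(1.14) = -7.16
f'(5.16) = -201.03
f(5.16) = -380.28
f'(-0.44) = 2.36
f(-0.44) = 0.40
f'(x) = -6*x^2 - 8*x = 2*x*(-3*x - 4)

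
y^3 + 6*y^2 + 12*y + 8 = (y + 2)^3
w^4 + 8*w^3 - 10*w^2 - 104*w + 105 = (w - 3)*(w - 1)*(w + 5)*(w + 7)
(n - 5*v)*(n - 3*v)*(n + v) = n^3 - 7*n^2*v + 7*n*v^2 + 15*v^3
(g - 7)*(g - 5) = g^2 - 12*g + 35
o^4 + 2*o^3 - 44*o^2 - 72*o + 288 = (o - 6)*(o - 2)*(o + 4)*(o + 6)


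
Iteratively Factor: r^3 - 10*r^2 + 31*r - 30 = (r - 3)*(r^2 - 7*r + 10) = (r - 5)*(r - 3)*(r - 2)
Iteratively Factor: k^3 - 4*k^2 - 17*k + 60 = (k - 5)*(k^2 + k - 12) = (k - 5)*(k - 3)*(k + 4)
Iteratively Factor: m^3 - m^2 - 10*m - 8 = (m + 2)*(m^2 - 3*m - 4) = (m - 4)*(m + 2)*(m + 1)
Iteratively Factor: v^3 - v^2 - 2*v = (v)*(v^2 - v - 2) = v*(v - 2)*(v + 1)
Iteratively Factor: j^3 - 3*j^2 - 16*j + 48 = (j + 4)*(j^2 - 7*j + 12) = (j - 3)*(j + 4)*(j - 4)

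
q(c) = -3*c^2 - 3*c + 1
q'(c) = -6*c - 3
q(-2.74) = -13.30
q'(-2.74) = 13.44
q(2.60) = -27.08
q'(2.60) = -18.60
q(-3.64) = -27.83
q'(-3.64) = 18.84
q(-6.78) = -116.57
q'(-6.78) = 37.68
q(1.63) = -11.86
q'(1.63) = -12.78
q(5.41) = -103.03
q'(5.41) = -35.46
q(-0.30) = 1.63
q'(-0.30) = -1.20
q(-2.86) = -14.96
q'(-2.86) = 14.16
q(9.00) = -269.00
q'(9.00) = -57.00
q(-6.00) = -89.00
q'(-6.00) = 33.00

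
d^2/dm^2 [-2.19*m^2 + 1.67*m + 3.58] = -4.38000000000000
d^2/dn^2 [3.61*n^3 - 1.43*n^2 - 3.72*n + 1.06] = 21.66*n - 2.86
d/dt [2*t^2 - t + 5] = 4*t - 1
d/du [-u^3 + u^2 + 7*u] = -3*u^2 + 2*u + 7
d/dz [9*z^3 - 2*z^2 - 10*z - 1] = 27*z^2 - 4*z - 10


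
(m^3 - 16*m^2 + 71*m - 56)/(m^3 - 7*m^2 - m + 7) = (m - 8)/(m + 1)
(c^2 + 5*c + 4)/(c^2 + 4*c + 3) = (c + 4)/(c + 3)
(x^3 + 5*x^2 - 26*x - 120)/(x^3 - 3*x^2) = (x^3 + 5*x^2 - 26*x - 120)/(x^2*(x - 3))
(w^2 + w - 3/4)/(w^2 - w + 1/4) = (2*w + 3)/(2*w - 1)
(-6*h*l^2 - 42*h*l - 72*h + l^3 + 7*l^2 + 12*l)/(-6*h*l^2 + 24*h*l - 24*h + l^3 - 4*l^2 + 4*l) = (l^2 + 7*l + 12)/(l^2 - 4*l + 4)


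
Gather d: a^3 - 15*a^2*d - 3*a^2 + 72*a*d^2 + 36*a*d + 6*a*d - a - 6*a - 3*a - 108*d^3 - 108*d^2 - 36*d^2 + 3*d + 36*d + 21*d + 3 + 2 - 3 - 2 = a^3 - 3*a^2 - 10*a - 108*d^3 + d^2*(72*a - 144) + d*(-15*a^2 + 42*a + 60)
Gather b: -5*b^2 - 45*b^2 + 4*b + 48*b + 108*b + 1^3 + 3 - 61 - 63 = -50*b^2 + 160*b - 120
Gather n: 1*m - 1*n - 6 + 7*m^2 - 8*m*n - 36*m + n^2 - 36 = 7*m^2 - 35*m + n^2 + n*(-8*m - 1) - 42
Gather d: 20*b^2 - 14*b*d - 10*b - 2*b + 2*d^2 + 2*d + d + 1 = 20*b^2 - 12*b + 2*d^2 + d*(3 - 14*b) + 1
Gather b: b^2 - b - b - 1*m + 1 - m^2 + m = b^2 - 2*b - m^2 + 1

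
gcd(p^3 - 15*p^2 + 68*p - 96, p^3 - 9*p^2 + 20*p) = p - 4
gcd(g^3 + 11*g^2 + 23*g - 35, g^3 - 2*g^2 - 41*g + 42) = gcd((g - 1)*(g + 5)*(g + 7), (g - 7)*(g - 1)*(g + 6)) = g - 1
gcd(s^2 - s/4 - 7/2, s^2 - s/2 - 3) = s - 2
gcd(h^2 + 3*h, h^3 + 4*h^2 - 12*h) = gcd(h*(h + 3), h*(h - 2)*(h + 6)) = h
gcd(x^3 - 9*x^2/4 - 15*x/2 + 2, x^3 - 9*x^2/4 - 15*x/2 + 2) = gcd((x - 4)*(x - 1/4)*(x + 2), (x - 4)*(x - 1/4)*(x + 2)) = x^3 - 9*x^2/4 - 15*x/2 + 2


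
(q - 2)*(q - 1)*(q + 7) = q^3 + 4*q^2 - 19*q + 14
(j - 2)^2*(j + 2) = j^3 - 2*j^2 - 4*j + 8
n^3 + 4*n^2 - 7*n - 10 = (n - 2)*(n + 1)*(n + 5)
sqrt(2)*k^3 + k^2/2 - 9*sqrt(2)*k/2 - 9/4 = (k - 3*sqrt(2)/2)*(k + 3*sqrt(2)/2)*(sqrt(2)*k + 1/2)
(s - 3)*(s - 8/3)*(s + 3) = s^3 - 8*s^2/3 - 9*s + 24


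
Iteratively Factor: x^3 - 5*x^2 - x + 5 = (x - 1)*(x^2 - 4*x - 5) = (x - 1)*(x + 1)*(x - 5)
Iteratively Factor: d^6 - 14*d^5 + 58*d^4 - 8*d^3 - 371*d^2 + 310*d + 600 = (d - 5)*(d^5 - 9*d^4 + 13*d^3 + 57*d^2 - 86*d - 120) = (d - 5)^2*(d^4 - 4*d^3 - 7*d^2 + 22*d + 24) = (d - 5)^2*(d - 3)*(d^3 - d^2 - 10*d - 8) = (d - 5)^2*(d - 4)*(d - 3)*(d^2 + 3*d + 2) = (d - 5)^2*(d - 4)*(d - 3)*(d + 1)*(d + 2)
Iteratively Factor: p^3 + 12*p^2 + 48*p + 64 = (p + 4)*(p^2 + 8*p + 16) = (p + 4)^2*(p + 4)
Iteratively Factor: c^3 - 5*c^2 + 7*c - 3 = (c - 3)*(c^2 - 2*c + 1) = (c - 3)*(c - 1)*(c - 1)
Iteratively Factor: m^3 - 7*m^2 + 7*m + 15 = (m - 3)*(m^2 - 4*m - 5) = (m - 3)*(m + 1)*(m - 5)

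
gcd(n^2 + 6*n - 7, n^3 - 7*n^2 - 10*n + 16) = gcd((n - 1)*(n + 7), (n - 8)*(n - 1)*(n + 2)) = n - 1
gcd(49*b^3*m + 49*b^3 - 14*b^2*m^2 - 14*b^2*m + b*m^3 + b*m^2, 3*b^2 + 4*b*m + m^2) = 1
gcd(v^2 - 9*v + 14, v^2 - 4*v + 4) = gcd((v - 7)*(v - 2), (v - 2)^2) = v - 2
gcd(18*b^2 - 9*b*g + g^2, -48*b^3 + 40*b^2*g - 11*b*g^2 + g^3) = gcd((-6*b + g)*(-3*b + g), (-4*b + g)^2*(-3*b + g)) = 3*b - g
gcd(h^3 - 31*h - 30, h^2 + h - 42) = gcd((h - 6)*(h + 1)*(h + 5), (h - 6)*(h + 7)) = h - 6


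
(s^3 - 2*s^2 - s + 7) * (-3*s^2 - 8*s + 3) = -3*s^5 - 2*s^4 + 22*s^3 - 19*s^2 - 59*s + 21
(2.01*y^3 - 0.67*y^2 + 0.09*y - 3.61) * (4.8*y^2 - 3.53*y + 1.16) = 9.648*y^5 - 10.3113*y^4 + 5.1287*y^3 - 18.4229*y^2 + 12.8477*y - 4.1876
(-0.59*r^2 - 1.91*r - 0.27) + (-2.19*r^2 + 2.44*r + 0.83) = -2.78*r^2 + 0.53*r + 0.56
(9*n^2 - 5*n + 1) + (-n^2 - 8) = 8*n^2 - 5*n - 7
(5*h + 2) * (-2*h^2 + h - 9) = -10*h^3 + h^2 - 43*h - 18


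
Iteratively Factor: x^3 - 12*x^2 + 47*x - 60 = (x - 4)*(x^2 - 8*x + 15) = (x - 5)*(x - 4)*(x - 3)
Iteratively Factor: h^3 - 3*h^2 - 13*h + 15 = (h + 3)*(h^2 - 6*h + 5) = (h - 1)*(h + 3)*(h - 5)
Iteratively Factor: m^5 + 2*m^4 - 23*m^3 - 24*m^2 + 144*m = (m - 3)*(m^4 + 5*m^3 - 8*m^2 - 48*m) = (m - 3)*(m + 4)*(m^3 + m^2 - 12*m) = (m - 3)*(m + 4)^2*(m^2 - 3*m) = m*(m - 3)*(m + 4)^2*(m - 3)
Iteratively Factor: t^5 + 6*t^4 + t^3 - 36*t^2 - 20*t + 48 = (t + 2)*(t^4 + 4*t^3 - 7*t^2 - 22*t + 24) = (t + 2)*(t + 4)*(t^3 - 7*t + 6) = (t - 1)*(t + 2)*(t + 4)*(t^2 + t - 6) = (t - 1)*(t + 2)*(t + 3)*(t + 4)*(t - 2)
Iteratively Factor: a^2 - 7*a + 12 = (a - 3)*(a - 4)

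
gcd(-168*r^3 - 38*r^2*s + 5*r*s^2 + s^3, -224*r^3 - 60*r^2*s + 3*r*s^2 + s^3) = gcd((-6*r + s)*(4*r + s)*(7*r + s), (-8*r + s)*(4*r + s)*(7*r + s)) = 28*r^2 + 11*r*s + s^2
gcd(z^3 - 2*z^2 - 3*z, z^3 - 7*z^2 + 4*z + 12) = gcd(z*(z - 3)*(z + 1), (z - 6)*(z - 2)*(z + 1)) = z + 1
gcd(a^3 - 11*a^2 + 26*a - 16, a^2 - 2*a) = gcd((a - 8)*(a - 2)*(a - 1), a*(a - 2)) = a - 2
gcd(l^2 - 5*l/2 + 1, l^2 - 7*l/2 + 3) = l - 2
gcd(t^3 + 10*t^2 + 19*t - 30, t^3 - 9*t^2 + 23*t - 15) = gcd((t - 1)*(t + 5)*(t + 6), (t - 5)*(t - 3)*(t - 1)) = t - 1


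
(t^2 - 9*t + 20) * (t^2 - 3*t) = t^4 - 12*t^3 + 47*t^2 - 60*t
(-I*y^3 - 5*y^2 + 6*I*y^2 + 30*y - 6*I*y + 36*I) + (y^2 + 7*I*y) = -I*y^3 - 4*y^2 + 6*I*y^2 + 30*y + I*y + 36*I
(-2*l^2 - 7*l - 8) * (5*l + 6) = -10*l^3 - 47*l^2 - 82*l - 48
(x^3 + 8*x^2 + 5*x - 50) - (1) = x^3 + 8*x^2 + 5*x - 51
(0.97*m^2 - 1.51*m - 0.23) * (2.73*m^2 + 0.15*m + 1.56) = 2.6481*m^4 - 3.9768*m^3 + 0.6588*m^2 - 2.3901*m - 0.3588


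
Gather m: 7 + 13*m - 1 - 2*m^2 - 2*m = -2*m^2 + 11*m + 6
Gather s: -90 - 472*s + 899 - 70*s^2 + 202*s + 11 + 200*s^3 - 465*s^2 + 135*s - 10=200*s^3 - 535*s^2 - 135*s + 810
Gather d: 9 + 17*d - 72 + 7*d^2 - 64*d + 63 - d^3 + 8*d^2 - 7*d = -d^3 + 15*d^2 - 54*d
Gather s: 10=10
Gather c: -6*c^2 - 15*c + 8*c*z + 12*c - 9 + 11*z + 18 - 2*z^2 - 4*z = -6*c^2 + c*(8*z - 3) - 2*z^2 + 7*z + 9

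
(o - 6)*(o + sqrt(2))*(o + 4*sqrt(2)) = o^3 - 6*o^2 + 5*sqrt(2)*o^2 - 30*sqrt(2)*o + 8*o - 48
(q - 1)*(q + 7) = q^2 + 6*q - 7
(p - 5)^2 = p^2 - 10*p + 25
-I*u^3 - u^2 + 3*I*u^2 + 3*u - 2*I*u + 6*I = (u - 3)*(u - 2*I)*(-I*u + 1)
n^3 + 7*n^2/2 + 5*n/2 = n*(n + 1)*(n + 5/2)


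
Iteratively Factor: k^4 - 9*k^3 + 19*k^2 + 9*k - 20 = (k + 1)*(k^3 - 10*k^2 + 29*k - 20) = (k - 5)*(k + 1)*(k^2 - 5*k + 4) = (k - 5)*(k - 1)*(k + 1)*(k - 4)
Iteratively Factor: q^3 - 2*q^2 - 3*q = (q)*(q^2 - 2*q - 3) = q*(q - 3)*(q + 1)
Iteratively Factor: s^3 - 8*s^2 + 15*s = (s - 3)*(s^2 - 5*s) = s*(s - 3)*(s - 5)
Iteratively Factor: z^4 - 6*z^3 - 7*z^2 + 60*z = (z - 5)*(z^3 - z^2 - 12*z) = z*(z - 5)*(z^2 - z - 12) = z*(z - 5)*(z + 3)*(z - 4)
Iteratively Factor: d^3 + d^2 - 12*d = (d + 4)*(d^2 - 3*d) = (d - 3)*(d + 4)*(d)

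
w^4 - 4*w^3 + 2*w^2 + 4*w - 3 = (w - 3)*(w - 1)^2*(w + 1)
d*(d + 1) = d^2 + d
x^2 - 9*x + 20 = (x - 5)*(x - 4)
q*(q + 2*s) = q^2 + 2*q*s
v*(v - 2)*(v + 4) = v^3 + 2*v^2 - 8*v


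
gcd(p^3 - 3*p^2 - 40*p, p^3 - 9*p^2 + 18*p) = p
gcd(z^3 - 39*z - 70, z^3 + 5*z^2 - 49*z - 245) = z^2 - 2*z - 35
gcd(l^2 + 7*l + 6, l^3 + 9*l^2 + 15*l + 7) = l + 1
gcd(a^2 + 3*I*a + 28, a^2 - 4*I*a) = a - 4*I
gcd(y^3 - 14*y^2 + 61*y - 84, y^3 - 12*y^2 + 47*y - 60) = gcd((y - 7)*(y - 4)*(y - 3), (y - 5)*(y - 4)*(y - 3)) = y^2 - 7*y + 12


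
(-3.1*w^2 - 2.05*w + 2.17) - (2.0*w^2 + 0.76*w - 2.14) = -5.1*w^2 - 2.81*w + 4.31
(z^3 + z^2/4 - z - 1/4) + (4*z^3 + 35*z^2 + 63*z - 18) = 5*z^3 + 141*z^2/4 + 62*z - 73/4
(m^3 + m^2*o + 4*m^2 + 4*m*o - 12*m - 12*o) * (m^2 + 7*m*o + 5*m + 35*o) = m^5 + 8*m^4*o + 9*m^4 + 7*m^3*o^2 + 72*m^3*o + 8*m^3 + 63*m^2*o^2 + 64*m^2*o - 60*m^2 + 56*m*o^2 - 480*m*o - 420*o^2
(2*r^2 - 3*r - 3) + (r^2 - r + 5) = 3*r^2 - 4*r + 2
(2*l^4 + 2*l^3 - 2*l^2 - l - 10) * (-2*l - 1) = -4*l^5 - 6*l^4 + 2*l^3 + 4*l^2 + 21*l + 10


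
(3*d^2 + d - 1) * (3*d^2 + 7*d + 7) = 9*d^4 + 24*d^3 + 25*d^2 - 7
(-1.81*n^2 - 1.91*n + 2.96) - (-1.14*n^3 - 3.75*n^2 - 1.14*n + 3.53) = 1.14*n^3 + 1.94*n^2 - 0.77*n - 0.57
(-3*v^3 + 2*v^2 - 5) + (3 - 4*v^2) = -3*v^3 - 2*v^2 - 2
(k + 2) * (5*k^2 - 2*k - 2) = 5*k^3 + 8*k^2 - 6*k - 4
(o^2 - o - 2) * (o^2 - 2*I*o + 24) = o^4 - o^3 - 2*I*o^3 + 22*o^2 + 2*I*o^2 - 24*o + 4*I*o - 48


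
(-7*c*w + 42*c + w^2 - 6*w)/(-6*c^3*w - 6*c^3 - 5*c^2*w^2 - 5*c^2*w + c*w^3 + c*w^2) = (7*c*w - 42*c - w^2 + 6*w)/(c*(6*c^2*w + 6*c^2 + 5*c*w^2 + 5*c*w - w^3 - w^2))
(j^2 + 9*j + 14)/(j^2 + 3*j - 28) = (j + 2)/(j - 4)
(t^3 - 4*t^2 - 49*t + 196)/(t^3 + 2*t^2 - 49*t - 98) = (t - 4)/(t + 2)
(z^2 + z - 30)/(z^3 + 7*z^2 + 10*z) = (z^2 + z - 30)/(z*(z^2 + 7*z + 10))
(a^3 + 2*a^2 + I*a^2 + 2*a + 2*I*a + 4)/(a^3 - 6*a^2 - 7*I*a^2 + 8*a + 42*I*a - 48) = (a^3 + a^2*(2 + I) + a*(2 + 2*I) + 4)/(a^3 + a^2*(-6 - 7*I) + a*(8 + 42*I) - 48)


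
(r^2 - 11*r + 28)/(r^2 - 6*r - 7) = (r - 4)/(r + 1)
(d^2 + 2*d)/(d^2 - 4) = d/(d - 2)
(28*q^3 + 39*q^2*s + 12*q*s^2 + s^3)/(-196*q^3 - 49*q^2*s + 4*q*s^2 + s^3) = (-q - s)/(7*q - s)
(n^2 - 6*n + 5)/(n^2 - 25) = (n - 1)/(n + 5)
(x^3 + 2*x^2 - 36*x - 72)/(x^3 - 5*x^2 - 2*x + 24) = (x^2 - 36)/(x^2 - 7*x + 12)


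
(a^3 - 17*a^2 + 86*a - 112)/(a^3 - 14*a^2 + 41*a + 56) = (a - 2)/(a + 1)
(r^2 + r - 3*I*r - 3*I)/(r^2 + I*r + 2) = (r^2 + r - 3*I*r - 3*I)/(r^2 + I*r + 2)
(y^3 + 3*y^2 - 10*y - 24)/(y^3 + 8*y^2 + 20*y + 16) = (y - 3)/(y + 2)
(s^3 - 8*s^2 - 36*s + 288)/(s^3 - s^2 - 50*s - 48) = (s - 6)/(s + 1)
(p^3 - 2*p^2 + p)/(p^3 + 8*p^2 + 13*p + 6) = p*(p^2 - 2*p + 1)/(p^3 + 8*p^2 + 13*p + 6)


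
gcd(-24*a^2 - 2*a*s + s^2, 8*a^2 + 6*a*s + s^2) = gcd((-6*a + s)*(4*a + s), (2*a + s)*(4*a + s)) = 4*a + s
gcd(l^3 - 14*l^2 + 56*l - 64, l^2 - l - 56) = l - 8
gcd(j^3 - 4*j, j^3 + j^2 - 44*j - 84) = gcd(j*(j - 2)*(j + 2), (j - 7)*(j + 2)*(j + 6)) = j + 2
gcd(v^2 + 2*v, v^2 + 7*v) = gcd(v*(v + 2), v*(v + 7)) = v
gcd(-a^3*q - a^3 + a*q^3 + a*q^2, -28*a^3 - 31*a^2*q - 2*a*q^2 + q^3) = a + q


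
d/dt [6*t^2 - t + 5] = 12*t - 1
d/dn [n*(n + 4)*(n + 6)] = 3*n^2 + 20*n + 24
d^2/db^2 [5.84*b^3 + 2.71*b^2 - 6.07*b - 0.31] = 35.04*b + 5.42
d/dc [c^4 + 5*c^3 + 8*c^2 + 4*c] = 4*c^3 + 15*c^2 + 16*c + 4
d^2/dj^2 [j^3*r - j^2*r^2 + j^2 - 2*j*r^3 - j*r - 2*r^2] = 6*j*r - 2*r^2 + 2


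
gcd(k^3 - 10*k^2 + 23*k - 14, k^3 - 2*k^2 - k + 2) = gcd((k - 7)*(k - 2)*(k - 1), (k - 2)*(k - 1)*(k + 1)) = k^2 - 3*k + 2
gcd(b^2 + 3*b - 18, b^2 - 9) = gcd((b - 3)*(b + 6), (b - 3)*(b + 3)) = b - 3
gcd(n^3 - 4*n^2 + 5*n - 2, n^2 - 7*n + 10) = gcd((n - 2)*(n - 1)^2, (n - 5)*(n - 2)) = n - 2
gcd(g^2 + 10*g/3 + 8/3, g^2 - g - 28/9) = g + 4/3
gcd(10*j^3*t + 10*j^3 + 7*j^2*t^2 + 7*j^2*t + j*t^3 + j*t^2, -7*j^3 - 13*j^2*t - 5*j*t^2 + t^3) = 1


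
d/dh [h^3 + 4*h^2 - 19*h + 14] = 3*h^2 + 8*h - 19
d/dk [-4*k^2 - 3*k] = -8*k - 3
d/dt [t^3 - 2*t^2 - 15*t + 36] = 3*t^2 - 4*t - 15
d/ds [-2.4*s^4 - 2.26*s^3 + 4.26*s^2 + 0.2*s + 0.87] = -9.6*s^3 - 6.78*s^2 + 8.52*s + 0.2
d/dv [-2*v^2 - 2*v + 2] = -4*v - 2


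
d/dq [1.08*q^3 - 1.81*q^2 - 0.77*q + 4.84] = 3.24*q^2 - 3.62*q - 0.77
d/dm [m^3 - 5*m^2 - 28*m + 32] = 3*m^2 - 10*m - 28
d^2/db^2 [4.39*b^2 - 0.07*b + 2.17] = 8.78000000000000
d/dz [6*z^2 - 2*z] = 12*z - 2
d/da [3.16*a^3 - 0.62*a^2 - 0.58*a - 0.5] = 9.48*a^2 - 1.24*a - 0.58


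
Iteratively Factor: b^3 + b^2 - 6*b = (b + 3)*(b^2 - 2*b) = (b - 2)*(b + 3)*(b)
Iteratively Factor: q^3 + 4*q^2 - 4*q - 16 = (q + 4)*(q^2 - 4) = (q + 2)*(q + 4)*(q - 2)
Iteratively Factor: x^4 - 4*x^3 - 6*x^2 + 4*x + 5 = (x + 1)*(x^3 - 5*x^2 - x + 5) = (x + 1)^2*(x^2 - 6*x + 5) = (x - 1)*(x + 1)^2*(x - 5)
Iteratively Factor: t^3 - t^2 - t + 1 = (t - 1)*(t^2 - 1) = (t - 1)^2*(t + 1)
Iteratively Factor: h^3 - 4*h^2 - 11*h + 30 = (h + 3)*(h^2 - 7*h + 10) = (h - 5)*(h + 3)*(h - 2)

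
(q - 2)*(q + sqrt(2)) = q^2 - 2*q + sqrt(2)*q - 2*sqrt(2)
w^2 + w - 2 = (w - 1)*(w + 2)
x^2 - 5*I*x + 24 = (x - 8*I)*(x + 3*I)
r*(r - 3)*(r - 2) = r^3 - 5*r^2 + 6*r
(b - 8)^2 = b^2 - 16*b + 64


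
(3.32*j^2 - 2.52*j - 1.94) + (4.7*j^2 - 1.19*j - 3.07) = 8.02*j^2 - 3.71*j - 5.01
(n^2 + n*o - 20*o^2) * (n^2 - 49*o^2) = n^4 + n^3*o - 69*n^2*o^2 - 49*n*o^3 + 980*o^4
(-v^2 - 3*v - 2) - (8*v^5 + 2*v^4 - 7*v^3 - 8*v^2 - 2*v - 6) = -8*v^5 - 2*v^4 + 7*v^3 + 7*v^2 - v + 4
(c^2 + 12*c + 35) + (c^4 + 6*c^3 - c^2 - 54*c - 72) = c^4 + 6*c^3 - 42*c - 37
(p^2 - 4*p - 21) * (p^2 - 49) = p^4 - 4*p^3 - 70*p^2 + 196*p + 1029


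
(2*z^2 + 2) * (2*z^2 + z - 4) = 4*z^4 + 2*z^3 - 4*z^2 + 2*z - 8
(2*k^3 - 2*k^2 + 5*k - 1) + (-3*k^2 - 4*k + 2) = 2*k^3 - 5*k^2 + k + 1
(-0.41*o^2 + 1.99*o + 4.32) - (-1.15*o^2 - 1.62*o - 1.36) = 0.74*o^2 + 3.61*o + 5.68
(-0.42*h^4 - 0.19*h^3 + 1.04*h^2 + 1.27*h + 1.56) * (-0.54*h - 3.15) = 0.2268*h^5 + 1.4256*h^4 + 0.0368999999999999*h^3 - 3.9618*h^2 - 4.8429*h - 4.914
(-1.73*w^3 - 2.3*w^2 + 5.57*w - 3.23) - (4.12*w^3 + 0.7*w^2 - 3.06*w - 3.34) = -5.85*w^3 - 3.0*w^2 + 8.63*w + 0.11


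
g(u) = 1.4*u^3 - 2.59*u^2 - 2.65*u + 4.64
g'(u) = 4.2*u^2 - 5.18*u - 2.65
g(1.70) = -0.47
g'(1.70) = 0.68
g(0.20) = 4.02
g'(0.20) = -3.52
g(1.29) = -0.08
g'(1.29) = -2.34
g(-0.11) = 4.90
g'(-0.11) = -2.03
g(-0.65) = 4.88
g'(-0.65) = 2.49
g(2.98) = 10.79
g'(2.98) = 19.21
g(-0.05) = 4.77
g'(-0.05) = -2.38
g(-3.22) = -60.42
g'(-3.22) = 57.58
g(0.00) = 4.64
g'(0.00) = -2.65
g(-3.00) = -48.52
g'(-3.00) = 50.69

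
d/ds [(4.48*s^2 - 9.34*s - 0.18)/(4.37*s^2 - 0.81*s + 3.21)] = (37.187*s^2 + 30.3348*s - 30.1272)/(19.0969*s^4 - 7.0794*s^3 + 28.7115*s^2 - 5.2002*s + 10.3041)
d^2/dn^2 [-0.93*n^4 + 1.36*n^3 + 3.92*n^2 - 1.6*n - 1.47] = -11.16*n^2 + 8.16*n + 7.84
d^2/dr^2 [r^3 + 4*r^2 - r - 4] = 6*r + 8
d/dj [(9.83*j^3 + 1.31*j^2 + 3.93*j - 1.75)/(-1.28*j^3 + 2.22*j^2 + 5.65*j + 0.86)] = (-7.105427357601e-15*j^5 + 23.4994*j^4 + 121.1398*j^3 + 17.3183*j^2 + 10.0232*j + 13.2673)/(1.6384*j^6 - 5.6832*j^5 - 9.5356*j^4 + 22.8844*j^3 + 35.7409*j^2 + 9.718*j + 0.7396)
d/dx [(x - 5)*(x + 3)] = 2*x - 2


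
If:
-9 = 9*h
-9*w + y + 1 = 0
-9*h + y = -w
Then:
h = -1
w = -4/5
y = -41/5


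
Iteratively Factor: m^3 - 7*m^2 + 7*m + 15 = (m - 3)*(m^2 - 4*m - 5) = (m - 3)*(m + 1)*(m - 5)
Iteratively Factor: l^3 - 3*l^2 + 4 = (l + 1)*(l^2 - 4*l + 4) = (l - 2)*(l + 1)*(l - 2)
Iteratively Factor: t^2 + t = (t)*(t + 1)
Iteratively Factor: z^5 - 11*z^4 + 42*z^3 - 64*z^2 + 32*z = (z - 1)*(z^4 - 10*z^3 + 32*z^2 - 32*z) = z*(z - 1)*(z^3 - 10*z^2 + 32*z - 32) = z*(z - 4)*(z - 1)*(z^2 - 6*z + 8) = z*(z - 4)^2*(z - 1)*(z - 2)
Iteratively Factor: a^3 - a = (a - 1)*(a^2 + a) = (a - 1)*(a + 1)*(a)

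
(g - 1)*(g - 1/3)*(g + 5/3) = g^3 + g^2/3 - 17*g/9 + 5/9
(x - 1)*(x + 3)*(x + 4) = x^3 + 6*x^2 + 5*x - 12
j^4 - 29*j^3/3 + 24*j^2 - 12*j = j*(j - 6)*(j - 3)*(j - 2/3)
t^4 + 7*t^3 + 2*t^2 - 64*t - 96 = (t - 3)*(t + 2)*(t + 4)^2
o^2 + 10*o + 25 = (o + 5)^2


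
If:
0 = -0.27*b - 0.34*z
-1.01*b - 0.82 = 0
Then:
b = -0.81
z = 0.64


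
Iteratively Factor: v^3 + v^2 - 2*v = (v)*(v^2 + v - 2) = v*(v - 1)*(v + 2)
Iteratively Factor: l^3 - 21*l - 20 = (l + 4)*(l^2 - 4*l - 5) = (l - 5)*(l + 4)*(l + 1)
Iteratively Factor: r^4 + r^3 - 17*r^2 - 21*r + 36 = (r + 3)*(r^3 - 2*r^2 - 11*r + 12) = (r + 3)^2*(r^2 - 5*r + 4) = (r - 4)*(r + 3)^2*(r - 1)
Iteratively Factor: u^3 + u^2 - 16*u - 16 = (u - 4)*(u^2 + 5*u + 4) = (u - 4)*(u + 4)*(u + 1)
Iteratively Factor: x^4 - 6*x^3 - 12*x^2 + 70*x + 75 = (x - 5)*(x^3 - x^2 - 17*x - 15) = (x - 5)*(x + 3)*(x^2 - 4*x - 5) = (x - 5)*(x + 1)*(x + 3)*(x - 5)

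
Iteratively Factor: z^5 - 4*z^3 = (z - 2)*(z^4 + 2*z^3) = z*(z - 2)*(z^3 + 2*z^2) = z^2*(z - 2)*(z^2 + 2*z) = z^2*(z - 2)*(z + 2)*(z)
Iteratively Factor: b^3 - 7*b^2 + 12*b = (b - 4)*(b^2 - 3*b) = b*(b - 4)*(b - 3)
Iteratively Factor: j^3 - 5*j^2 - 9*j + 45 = (j - 5)*(j^2 - 9) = (j - 5)*(j + 3)*(j - 3)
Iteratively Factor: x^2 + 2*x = (x)*(x + 2)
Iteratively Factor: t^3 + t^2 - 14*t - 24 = (t + 3)*(t^2 - 2*t - 8) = (t + 2)*(t + 3)*(t - 4)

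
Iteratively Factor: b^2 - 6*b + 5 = (b - 5)*(b - 1)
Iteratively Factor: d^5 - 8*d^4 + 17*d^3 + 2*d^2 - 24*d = (d - 3)*(d^4 - 5*d^3 + 2*d^2 + 8*d) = d*(d - 3)*(d^3 - 5*d^2 + 2*d + 8) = d*(d - 3)*(d - 2)*(d^2 - 3*d - 4) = d*(d - 3)*(d - 2)*(d + 1)*(d - 4)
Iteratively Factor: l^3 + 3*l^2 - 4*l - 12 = (l + 3)*(l^2 - 4) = (l + 2)*(l + 3)*(l - 2)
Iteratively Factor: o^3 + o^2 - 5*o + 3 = (o - 1)*(o^2 + 2*o - 3) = (o - 1)^2*(o + 3)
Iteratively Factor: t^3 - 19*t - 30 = (t + 3)*(t^2 - 3*t - 10) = (t - 5)*(t + 3)*(t + 2)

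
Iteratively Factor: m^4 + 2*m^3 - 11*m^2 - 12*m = (m + 1)*(m^3 + m^2 - 12*m) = m*(m + 1)*(m^2 + m - 12) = m*(m + 1)*(m + 4)*(m - 3)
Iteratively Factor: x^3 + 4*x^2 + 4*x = (x + 2)*(x^2 + 2*x) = x*(x + 2)*(x + 2)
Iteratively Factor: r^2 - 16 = (r + 4)*(r - 4)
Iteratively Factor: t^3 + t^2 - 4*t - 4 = (t + 1)*(t^2 - 4) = (t + 1)*(t + 2)*(t - 2)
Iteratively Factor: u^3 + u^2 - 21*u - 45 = (u + 3)*(u^2 - 2*u - 15) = (u - 5)*(u + 3)*(u + 3)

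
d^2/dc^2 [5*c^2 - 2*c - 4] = 10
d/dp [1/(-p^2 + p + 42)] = (2*p - 1)/(-p^2 + p + 42)^2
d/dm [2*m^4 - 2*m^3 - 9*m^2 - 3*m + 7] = 8*m^3 - 6*m^2 - 18*m - 3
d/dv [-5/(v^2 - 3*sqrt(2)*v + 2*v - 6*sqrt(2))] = 5*(2*v - 3*sqrt(2) + 2)/(v^2 - 3*sqrt(2)*v + 2*v - 6*sqrt(2))^2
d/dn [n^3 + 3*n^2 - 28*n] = 3*n^2 + 6*n - 28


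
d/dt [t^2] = 2*t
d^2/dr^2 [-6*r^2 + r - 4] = -12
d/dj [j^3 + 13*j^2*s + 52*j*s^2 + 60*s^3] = 3*j^2 + 26*j*s + 52*s^2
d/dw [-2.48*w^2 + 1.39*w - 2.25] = 1.39 - 4.96*w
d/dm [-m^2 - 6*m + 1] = -2*m - 6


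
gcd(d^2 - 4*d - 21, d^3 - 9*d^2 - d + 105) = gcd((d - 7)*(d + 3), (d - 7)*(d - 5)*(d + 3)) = d^2 - 4*d - 21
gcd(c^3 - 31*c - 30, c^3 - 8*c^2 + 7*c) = 1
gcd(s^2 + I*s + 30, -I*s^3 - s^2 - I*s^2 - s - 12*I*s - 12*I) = 1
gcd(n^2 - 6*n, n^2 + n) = n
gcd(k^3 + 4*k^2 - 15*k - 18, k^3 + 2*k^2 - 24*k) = k + 6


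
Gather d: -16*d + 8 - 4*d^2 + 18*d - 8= -4*d^2 + 2*d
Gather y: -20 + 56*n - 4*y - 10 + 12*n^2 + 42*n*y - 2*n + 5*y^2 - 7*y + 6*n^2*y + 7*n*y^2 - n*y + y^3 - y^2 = 12*n^2 + 54*n + y^3 + y^2*(7*n + 4) + y*(6*n^2 + 41*n - 11) - 30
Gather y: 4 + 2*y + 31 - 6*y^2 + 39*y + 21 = -6*y^2 + 41*y + 56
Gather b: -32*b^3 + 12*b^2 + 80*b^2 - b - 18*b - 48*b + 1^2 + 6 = -32*b^3 + 92*b^2 - 67*b + 7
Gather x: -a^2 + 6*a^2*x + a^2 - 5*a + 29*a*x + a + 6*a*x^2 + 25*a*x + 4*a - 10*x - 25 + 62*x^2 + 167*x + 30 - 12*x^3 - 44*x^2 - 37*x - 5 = -12*x^3 + x^2*(6*a + 18) + x*(6*a^2 + 54*a + 120)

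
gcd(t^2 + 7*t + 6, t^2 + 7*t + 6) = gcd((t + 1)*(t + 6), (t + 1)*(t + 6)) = t^2 + 7*t + 6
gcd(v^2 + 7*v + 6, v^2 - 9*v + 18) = 1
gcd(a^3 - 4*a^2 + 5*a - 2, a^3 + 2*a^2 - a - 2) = a - 1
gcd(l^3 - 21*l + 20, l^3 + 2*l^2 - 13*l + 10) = l^2 + 4*l - 5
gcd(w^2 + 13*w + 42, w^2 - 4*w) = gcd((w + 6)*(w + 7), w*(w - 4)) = 1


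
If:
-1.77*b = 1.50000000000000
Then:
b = -0.85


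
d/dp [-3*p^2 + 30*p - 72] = 30 - 6*p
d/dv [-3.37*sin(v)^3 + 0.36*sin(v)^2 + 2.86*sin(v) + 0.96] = (-10.11*sin(v)^2 + 0.72*sin(v) + 2.86)*cos(v)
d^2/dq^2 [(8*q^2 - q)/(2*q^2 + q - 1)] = 2*(-20*q^3 + 48*q^2 - 6*q + 7)/(8*q^6 + 12*q^5 - 6*q^4 - 11*q^3 + 3*q^2 + 3*q - 1)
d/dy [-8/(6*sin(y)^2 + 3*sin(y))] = 8*(4/tan(y) + cos(y)/sin(y)^2)/(3*(2*sin(y) + 1)^2)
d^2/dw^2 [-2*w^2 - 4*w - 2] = -4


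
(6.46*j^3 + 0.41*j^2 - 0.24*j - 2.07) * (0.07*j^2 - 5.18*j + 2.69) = 0.4522*j^5 - 33.4341*j^4 + 15.2368*j^3 + 2.2012*j^2 + 10.077*j - 5.5683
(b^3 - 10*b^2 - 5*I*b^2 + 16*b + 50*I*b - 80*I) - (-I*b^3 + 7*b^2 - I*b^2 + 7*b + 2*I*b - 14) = b^3 + I*b^3 - 17*b^2 - 4*I*b^2 + 9*b + 48*I*b + 14 - 80*I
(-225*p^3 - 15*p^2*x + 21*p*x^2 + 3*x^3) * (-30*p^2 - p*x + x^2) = 6750*p^5 + 675*p^4*x - 840*p^3*x^2 - 126*p^2*x^3 + 18*p*x^4 + 3*x^5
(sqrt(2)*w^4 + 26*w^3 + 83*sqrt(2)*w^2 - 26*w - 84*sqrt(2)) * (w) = sqrt(2)*w^5 + 26*w^4 + 83*sqrt(2)*w^3 - 26*w^2 - 84*sqrt(2)*w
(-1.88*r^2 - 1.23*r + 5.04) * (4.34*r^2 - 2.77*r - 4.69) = -8.1592*r^4 - 0.1306*r^3 + 34.0979*r^2 - 8.1921*r - 23.6376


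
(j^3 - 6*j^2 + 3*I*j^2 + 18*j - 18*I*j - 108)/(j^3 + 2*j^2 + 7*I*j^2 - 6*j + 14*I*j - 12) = (j^2 - 3*j*(2 + I) + 18*I)/(j^2 + j*(2 + I) + 2*I)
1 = 1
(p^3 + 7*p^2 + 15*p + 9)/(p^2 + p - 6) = (p^2 + 4*p + 3)/(p - 2)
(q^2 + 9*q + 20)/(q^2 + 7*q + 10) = (q + 4)/(q + 2)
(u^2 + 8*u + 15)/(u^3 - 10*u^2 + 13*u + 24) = (u^2 + 8*u + 15)/(u^3 - 10*u^2 + 13*u + 24)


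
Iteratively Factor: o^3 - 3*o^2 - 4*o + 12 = (o + 2)*(o^2 - 5*o + 6) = (o - 2)*(o + 2)*(o - 3)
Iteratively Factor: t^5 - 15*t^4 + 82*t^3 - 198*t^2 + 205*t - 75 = (t - 3)*(t^4 - 12*t^3 + 46*t^2 - 60*t + 25) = (t - 3)*(t - 1)*(t^3 - 11*t^2 + 35*t - 25) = (t - 5)*(t - 3)*(t - 1)*(t^2 - 6*t + 5) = (t - 5)^2*(t - 3)*(t - 1)*(t - 1)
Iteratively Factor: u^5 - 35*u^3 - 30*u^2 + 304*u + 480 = (u + 2)*(u^4 - 2*u^3 - 31*u^2 + 32*u + 240) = (u - 5)*(u + 2)*(u^3 + 3*u^2 - 16*u - 48) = (u - 5)*(u + 2)*(u + 3)*(u^2 - 16) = (u - 5)*(u - 4)*(u + 2)*(u + 3)*(u + 4)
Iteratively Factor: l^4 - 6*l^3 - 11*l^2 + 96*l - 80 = (l - 4)*(l^3 - 2*l^2 - 19*l + 20) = (l - 5)*(l - 4)*(l^2 + 3*l - 4) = (l - 5)*(l - 4)*(l + 4)*(l - 1)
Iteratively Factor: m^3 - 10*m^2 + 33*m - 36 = (m - 3)*(m^2 - 7*m + 12) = (m - 3)^2*(m - 4)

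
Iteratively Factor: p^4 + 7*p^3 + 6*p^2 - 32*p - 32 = (p + 1)*(p^3 + 6*p^2 - 32) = (p - 2)*(p + 1)*(p^2 + 8*p + 16) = (p - 2)*(p + 1)*(p + 4)*(p + 4)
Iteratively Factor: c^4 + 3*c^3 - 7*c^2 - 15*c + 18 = (c - 2)*(c^3 + 5*c^2 + 3*c - 9) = (c - 2)*(c + 3)*(c^2 + 2*c - 3) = (c - 2)*(c + 3)^2*(c - 1)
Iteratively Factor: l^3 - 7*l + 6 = (l + 3)*(l^2 - 3*l + 2) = (l - 1)*(l + 3)*(l - 2)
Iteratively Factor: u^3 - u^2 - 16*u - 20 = (u + 2)*(u^2 - 3*u - 10) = (u + 2)^2*(u - 5)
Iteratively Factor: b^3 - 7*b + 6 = (b - 1)*(b^2 + b - 6) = (b - 1)*(b + 3)*(b - 2)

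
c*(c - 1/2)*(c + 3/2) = c^3 + c^2 - 3*c/4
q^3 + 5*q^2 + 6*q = q*(q + 2)*(q + 3)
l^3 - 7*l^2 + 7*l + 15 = (l - 5)*(l - 3)*(l + 1)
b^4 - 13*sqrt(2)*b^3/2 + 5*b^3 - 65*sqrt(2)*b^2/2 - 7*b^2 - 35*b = b*(b + 5)*(b - 7*sqrt(2))*(b + sqrt(2)/2)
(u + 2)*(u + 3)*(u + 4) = u^3 + 9*u^2 + 26*u + 24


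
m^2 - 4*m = m*(m - 4)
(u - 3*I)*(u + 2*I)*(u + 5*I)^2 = u^4 + 9*I*u^3 - 9*u^2 + 85*I*u - 150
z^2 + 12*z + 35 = (z + 5)*(z + 7)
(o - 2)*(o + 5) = o^2 + 3*o - 10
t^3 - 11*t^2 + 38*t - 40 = (t - 5)*(t - 4)*(t - 2)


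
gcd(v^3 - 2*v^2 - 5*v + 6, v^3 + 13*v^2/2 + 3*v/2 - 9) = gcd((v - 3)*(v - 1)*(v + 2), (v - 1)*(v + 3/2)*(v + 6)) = v - 1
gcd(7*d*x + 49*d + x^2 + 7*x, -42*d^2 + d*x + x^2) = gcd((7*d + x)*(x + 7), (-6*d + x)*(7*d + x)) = 7*d + x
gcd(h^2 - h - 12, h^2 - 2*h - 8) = h - 4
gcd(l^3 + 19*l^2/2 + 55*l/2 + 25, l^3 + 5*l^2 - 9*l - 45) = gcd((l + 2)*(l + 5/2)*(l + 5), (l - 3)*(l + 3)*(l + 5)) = l + 5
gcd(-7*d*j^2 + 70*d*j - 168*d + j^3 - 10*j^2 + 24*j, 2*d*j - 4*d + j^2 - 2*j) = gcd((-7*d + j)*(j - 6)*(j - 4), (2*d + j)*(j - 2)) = 1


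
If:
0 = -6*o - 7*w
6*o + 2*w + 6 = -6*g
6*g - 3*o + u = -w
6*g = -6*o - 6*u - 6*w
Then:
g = -28/53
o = -35/53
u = 33/53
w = 30/53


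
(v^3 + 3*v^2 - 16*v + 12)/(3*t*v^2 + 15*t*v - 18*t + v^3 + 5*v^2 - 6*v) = (v - 2)/(3*t + v)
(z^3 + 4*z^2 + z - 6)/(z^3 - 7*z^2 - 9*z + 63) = (z^2 + z - 2)/(z^2 - 10*z + 21)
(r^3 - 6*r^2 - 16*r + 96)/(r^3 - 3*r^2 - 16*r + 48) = (r - 6)/(r - 3)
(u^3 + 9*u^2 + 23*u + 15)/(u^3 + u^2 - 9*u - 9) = (u + 5)/(u - 3)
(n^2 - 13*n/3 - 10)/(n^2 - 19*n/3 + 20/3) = (3*n^2 - 13*n - 30)/(3*n^2 - 19*n + 20)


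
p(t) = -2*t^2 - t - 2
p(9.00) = -173.00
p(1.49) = -7.93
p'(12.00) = -49.00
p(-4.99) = -46.81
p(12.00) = -302.00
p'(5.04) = -21.16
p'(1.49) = -6.96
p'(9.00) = -37.00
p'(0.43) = -2.72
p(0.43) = -2.80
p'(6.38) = -26.52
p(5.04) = -57.84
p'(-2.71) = 9.84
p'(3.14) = -13.56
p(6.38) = -89.79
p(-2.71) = -13.98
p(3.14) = -24.86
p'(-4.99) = 18.96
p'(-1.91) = 6.64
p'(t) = -4*t - 1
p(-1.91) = -7.39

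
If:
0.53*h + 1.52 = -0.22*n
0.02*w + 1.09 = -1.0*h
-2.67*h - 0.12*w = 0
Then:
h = -1.96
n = -2.18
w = 43.70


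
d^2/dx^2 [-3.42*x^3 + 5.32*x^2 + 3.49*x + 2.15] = 10.64 - 20.52*x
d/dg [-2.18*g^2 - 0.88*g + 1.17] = -4.36*g - 0.88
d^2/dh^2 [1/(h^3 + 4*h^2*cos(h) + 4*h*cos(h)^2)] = 4*(h^3*cos(h) - 8*h^2*sin(h) - 2*h^2*cos(2*h) + 7*h^2 - 2*h*sin(2*h) + 4*h*cos(h) + cos(2*h) + 1)/(h^3*(h + 2*cos(h))^4)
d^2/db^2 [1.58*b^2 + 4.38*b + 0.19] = 3.16000000000000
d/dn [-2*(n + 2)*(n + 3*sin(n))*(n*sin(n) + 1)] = -2*(n + 2)*(n + 3*sin(n))*(n*cos(n) + sin(n)) - 2*(n + 2)*(n*sin(n) + 1)*(3*cos(n) + 1) - 2*(n + 3*sin(n))*(n*sin(n) + 1)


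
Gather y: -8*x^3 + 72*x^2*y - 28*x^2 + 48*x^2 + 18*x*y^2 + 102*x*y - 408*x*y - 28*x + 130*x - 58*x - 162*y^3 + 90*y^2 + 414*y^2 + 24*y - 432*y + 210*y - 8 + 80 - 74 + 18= -8*x^3 + 20*x^2 + 44*x - 162*y^3 + y^2*(18*x + 504) + y*(72*x^2 - 306*x - 198) + 16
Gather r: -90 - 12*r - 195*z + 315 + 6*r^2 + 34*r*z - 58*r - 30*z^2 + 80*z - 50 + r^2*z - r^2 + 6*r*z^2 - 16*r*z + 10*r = r^2*(z + 5) + r*(6*z^2 + 18*z - 60) - 30*z^2 - 115*z + 175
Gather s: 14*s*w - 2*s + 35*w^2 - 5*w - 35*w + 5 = s*(14*w - 2) + 35*w^2 - 40*w + 5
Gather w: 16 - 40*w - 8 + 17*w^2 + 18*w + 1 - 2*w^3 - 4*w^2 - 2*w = -2*w^3 + 13*w^2 - 24*w + 9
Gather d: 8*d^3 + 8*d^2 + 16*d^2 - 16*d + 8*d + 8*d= 8*d^3 + 24*d^2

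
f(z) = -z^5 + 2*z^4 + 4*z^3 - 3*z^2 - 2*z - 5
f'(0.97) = 6.35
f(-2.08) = 26.55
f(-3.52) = 637.85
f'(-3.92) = -1456.60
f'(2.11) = 14.81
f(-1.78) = 4.44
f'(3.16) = -147.26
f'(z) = -5*z^4 + 8*z^3 + 12*z^2 - 6*z - 2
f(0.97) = -5.20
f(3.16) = -30.72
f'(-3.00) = -497.00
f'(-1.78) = -48.61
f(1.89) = 8.91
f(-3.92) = 1113.66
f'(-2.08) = -103.18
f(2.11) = 12.82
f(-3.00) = 271.00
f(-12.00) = 282979.00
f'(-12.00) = -115706.00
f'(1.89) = 19.74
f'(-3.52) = -948.72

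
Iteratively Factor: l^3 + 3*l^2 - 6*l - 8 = (l + 4)*(l^2 - l - 2) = (l - 2)*(l + 4)*(l + 1)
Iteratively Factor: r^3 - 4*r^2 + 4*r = (r - 2)*(r^2 - 2*r) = (r - 2)^2*(r)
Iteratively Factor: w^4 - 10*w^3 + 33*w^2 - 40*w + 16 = (w - 1)*(w^3 - 9*w^2 + 24*w - 16) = (w - 4)*(w - 1)*(w^2 - 5*w + 4) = (w - 4)*(w - 1)^2*(w - 4)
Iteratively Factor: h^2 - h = (h)*(h - 1)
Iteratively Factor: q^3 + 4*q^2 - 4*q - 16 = (q + 2)*(q^2 + 2*q - 8) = (q - 2)*(q + 2)*(q + 4)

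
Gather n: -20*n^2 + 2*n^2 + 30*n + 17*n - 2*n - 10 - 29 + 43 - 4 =-18*n^2 + 45*n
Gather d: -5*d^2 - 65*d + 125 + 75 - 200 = -5*d^2 - 65*d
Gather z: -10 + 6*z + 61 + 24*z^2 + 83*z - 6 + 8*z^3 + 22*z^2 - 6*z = 8*z^3 + 46*z^2 + 83*z + 45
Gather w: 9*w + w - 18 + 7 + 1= 10*w - 10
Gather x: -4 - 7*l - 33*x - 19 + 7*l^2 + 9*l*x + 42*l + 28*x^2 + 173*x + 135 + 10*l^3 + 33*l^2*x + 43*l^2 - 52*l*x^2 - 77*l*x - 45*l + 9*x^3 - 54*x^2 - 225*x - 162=10*l^3 + 50*l^2 - 10*l + 9*x^3 + x^2*(-52*l - 26) + x*(33*l^2 - 68*l - 85) - 50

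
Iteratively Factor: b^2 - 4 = (b - 2)*(b + 2)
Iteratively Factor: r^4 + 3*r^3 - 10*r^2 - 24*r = (r)*(r^3 + 3*r^2 - 10*r - 24) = r*(r + 2)*(r^2 + r - 12) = r*(r - 3)*(r + 2)*(r + 4)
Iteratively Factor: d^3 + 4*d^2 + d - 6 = (d + 2)*(d^2 + 2*d - 3) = (d - 1)*(d + 2)*(d + 3)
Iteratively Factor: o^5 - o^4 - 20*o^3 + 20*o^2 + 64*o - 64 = (o + 4)*(o^4 - 5*o^3 + 20*o - 16) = (o + 2)*(o + 4)*(o^3 - 7*o^2 + 14*o - 8) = (o - 4)*(o + 2)*(o + 4)*(o^2 - 3*o + 2) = (o - 4)*(o - 2)*(o + 2)*(o + 4)*(o - 1)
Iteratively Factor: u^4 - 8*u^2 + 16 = (u - 2)*(u^3 + 2*u^2 - 4*u - 8) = (u - 2)^2*(u^2 + 4*u + 4) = (u - 2)^2*(u + 2)*(u + 2)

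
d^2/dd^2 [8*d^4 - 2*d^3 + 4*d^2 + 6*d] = 96*d^2 - 12*d + 8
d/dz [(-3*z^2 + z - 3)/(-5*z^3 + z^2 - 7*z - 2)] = (-15*z^4 + 10*z^3 - 25*z^2 + 18*z - 23)/(25*z^6 - 10*z^5 + 71*z^4 + 6*z^3 + 45*z^2 + 28*z + 4)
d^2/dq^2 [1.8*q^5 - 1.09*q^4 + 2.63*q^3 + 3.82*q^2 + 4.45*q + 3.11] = 36.0*q^3 - 13.08*q^2 + 15.78*q + 7.64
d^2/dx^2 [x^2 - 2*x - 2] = 2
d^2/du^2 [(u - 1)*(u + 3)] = 2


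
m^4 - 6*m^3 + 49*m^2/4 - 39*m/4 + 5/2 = (m - 5/2)*(m - 2)*(m - 1)*(m - 1/2)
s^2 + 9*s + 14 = (s + 2)*(s + 7)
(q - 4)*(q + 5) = q^2 + q - 20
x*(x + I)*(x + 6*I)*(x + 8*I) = x^4 + 15*I*x^3 - 62*x^2 - 48*I*x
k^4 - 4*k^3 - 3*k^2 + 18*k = k*(k - 3)^2*(k + 2)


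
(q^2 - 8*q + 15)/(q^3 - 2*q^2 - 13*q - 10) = (q - 3)/(q^2 + 3*q + 2)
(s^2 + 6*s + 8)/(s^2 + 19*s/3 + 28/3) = 3*(s + 2)/(3*s + 7)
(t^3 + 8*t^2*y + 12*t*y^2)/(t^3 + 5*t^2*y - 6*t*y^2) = (-t - 2*y)/(-t + y)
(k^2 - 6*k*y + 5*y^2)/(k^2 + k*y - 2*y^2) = (k - 5*y)/(k + 2*y)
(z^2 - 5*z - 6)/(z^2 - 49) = (z^2 - 5*z - 6)/(z^2 - 49)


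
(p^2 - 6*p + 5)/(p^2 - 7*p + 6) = (p - 5)/(p - 6)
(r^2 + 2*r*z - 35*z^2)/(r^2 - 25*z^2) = (r + 7*z)/(r + 5*z)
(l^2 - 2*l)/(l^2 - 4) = l/(l + 2)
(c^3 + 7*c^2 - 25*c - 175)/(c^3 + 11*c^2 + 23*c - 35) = (c - 5)/(c - 1)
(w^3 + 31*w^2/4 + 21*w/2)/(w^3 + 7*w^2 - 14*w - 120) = w*(4*w + 7)/(4*(w^2 + w - 20))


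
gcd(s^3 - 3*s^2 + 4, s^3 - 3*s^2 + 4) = s^3 - 3*s^2 + 4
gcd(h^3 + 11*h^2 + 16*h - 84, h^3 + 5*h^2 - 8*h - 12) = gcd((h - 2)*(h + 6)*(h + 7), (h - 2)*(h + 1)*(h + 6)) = h^2 + 4*h - 12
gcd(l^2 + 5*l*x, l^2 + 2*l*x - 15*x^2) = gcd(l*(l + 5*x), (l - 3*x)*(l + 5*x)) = l + 5*x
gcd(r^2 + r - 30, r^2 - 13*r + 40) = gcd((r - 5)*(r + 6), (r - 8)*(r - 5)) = r - 5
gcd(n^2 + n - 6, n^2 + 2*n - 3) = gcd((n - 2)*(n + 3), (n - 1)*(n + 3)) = n + 3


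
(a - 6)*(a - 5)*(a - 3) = a^3 - 14*a^2 + 63*a - 90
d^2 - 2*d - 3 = (d - 3)*(d + 1)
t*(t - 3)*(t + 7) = t^3 + 4*t^2 - 21*t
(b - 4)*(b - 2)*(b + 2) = b^3 - 4*b^2 - 4*b + 16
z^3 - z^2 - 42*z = z*(z - 7)*(z + 6)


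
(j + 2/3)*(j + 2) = j^2 + 8*j/3 + 4/3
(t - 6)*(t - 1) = t^2 - 7*t + 6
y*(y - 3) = y^2 - 3*y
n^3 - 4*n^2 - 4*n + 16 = (n - 4)*(n - 2)*(n + 2)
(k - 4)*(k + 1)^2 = k^3 - 2*k^2 - 7*k - 4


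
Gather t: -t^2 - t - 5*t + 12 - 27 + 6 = -t^2 - 6*t - 9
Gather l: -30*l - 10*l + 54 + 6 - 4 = 56 - 40*l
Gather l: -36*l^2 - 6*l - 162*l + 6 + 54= -36*l^2 - 168*l + 60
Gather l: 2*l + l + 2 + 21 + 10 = 3*l + 33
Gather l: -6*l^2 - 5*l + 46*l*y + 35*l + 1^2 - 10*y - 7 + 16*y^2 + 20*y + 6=-6*l^2 + l*(46*y + 30) + 16*y^2 + 10*y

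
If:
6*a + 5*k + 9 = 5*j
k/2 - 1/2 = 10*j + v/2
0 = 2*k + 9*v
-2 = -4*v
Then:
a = 7/32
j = -3/16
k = -9/4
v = 1/2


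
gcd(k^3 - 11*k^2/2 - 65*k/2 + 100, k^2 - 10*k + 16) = k - 8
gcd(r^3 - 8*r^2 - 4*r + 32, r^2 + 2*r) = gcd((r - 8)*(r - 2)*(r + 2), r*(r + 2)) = r + 2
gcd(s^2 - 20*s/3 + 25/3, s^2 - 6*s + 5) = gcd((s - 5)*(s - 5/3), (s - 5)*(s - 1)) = s - 5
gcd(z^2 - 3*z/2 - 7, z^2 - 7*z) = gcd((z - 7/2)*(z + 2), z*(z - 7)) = 1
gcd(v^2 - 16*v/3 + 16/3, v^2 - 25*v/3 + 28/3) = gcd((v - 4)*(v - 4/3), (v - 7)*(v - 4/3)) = v - 4/3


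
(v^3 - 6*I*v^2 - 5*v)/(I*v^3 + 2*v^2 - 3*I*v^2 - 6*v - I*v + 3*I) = -v*(I*v + 5)/(v^2 - v*(3 + I) + 3*I)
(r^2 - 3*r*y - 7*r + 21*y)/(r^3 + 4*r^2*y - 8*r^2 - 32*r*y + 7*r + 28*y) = (r - 3*y)/(r^2 + 4*r*y - r - 4*y)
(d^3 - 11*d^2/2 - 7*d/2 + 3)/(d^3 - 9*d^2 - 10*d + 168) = (2*d^2 + d - 1)/(2*(d^2 - 3*d - 28))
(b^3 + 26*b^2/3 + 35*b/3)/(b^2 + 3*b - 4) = b*(3*b^2 + 26*b + 35)/(3*(b^2 + 3*b - 4))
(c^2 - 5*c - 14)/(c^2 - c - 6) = (c - 7)/(c - 3)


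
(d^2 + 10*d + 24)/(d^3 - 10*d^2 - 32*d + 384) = (d + 4)/(d^2 - 16*d + 64)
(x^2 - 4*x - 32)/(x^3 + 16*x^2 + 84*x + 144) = (x - 8)/(x^2 + 12*x + 36)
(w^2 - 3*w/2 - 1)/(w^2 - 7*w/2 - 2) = (w - 2)/(w - 4)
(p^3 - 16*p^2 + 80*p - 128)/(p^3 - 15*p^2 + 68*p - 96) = (p - 4)/(p - 3)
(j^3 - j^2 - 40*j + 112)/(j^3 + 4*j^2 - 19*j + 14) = (j^2 - 8*j + 16)/(j^2 - 3*j + 2)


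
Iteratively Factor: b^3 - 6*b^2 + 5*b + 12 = (b - 4)*(b^2 - 2*b - 3) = (b - 4)*(b + 1)*(b - 3)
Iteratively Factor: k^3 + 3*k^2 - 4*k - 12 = (k + 2)*(k^2 + k - 6) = (k - 2)*(k + 2)*(k + 3)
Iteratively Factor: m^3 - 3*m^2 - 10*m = (m)*(m^2 - 3*m - 10) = m*(m - 5)*(m + 2)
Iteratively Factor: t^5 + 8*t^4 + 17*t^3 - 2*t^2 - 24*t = (t + 2)*(t^4 + 6*t^3 + 5*t^2 - 12*t) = (t - 1)*(t + 2)*(t^3 + 7*t^2 + 12*t) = (t - 1)*(t + 2)*(t + 3)*(t^2 + 4*t) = t*(t - 1)*(t + 2)*(t + 3)*(t + 4)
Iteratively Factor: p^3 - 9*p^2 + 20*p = (p - 5)*(p^2 - 4*p) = p*(p - 5)*(p - 4)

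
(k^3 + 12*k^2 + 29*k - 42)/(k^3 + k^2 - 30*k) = (k^2 + 6*k - 7)/(k*(k - 5))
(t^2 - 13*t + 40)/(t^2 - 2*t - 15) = (t - 8)/(t + 3)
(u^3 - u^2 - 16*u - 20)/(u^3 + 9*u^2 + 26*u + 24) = (u^2 - 3*u - 10)/(u^2 + 7*u + 12)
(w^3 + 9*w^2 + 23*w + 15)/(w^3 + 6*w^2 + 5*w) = (w + 3)/w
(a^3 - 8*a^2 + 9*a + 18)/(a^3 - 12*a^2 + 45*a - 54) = (a + 1)/(a - 3)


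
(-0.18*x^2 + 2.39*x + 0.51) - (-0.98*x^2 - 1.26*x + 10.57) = 0.8*x^2 + 3.65*x - 10.06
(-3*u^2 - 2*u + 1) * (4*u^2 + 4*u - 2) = -12*u^4 - 20*u^3 + 2*u^2 + 8*u - 2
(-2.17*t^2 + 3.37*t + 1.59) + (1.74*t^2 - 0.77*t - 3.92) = -0.43*t^2 + 2.6*t - 2.33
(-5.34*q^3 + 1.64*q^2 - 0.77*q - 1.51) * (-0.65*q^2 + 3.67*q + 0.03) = 3.471*q^5 - 20.6638*q^4 + 6.3591*q^3 - 1.7952*q^2 - 5.5648*q - 0.0453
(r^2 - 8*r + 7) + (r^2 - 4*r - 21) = 2*r^2 - 12*r - 14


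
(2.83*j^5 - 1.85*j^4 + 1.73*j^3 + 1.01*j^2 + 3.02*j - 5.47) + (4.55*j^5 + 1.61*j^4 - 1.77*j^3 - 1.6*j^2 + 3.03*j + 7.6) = 7.38*j^5 - 0.24*j^4 - 0.04*j^3 - 0.59*j^2 + 6.05*j + 2.13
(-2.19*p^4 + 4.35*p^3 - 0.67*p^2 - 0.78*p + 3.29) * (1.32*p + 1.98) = -2.8908*p^5 + 1.4058*p^4 + 7.7286*p^3 - 2.3562*p^2 + 2.7984*p + 6.5142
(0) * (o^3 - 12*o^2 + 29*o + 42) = 0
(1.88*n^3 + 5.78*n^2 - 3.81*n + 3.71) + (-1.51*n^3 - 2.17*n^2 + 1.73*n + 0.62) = 0.37*n^3 + 3.61*n^2 - 2.08*n + 4.33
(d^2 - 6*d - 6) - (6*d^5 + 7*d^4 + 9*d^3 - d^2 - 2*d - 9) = -6*d^5 - 7*d^4 - 9*d^3 + 2*d^2 - 4*d + 3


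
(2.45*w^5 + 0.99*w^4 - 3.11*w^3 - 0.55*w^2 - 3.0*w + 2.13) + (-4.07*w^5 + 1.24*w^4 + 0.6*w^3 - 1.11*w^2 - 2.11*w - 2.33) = -1.62*w^5 + 2.23*w^4 - 2.51*w^3 - 1.66*w^2 - 5.11*w - 0.2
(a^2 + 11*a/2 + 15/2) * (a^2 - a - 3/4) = a^4 + 9*a^3/2 + 5*a^2/4 - 93*a/8 - 45/8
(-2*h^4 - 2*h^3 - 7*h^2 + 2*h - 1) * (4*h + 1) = -8*h^5 - 10*h^4 - 30*h^3 + h^2 - 2*h - 1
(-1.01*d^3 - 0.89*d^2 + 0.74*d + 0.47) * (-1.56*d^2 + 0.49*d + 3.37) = 1.5756*d^5 + 0.8935*d^4 - 4.9942*d^3 - 3.3699*d^2 + 2.7241*d + 1.5839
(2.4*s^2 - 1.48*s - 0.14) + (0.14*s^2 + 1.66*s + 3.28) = 2.54*s^2 + 0.18*s + 3.14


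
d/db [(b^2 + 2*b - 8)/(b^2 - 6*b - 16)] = 8*(-b^2 - 2*b - 10)/(b^4 - 12*b^3 + 4*b^2 + 192*b + 256)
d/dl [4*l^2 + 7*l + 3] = 8*l + 7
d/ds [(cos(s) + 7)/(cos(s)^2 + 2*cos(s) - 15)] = (cos(s)^2 + 14*cos(s) + 29)*sin(s)/(cos(s)^2 + 2*cos(s) - 15)^2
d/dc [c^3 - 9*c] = 3*c^2 - 9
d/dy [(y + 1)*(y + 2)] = 2*y + 3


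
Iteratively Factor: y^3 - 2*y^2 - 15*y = (y)*(y^2 - 2*y - 15) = y*(y - 5)*(y + 3)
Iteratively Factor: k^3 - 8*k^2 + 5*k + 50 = (k - 5)*(k^2 - 3*k - 10) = (k - 5)^2*(k + 2)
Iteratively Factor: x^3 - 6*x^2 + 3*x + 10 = (x + 1)*(x^2 - 7*x + 10) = (x - 5)*(x + 1)*(x - 2)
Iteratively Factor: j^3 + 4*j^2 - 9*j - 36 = (j + 4)*(j^2 - 9) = (j + 3)*(j + 4)*(j - 3)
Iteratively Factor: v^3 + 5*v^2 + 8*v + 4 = (v + 2)*(v^2 + 3*v + 2) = (v + 1)*(v + 2)*(v + 2)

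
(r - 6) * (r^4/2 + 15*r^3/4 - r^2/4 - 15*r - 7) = r^5/2 + 3*r^4/4 - 91*r^3/4 - 27*r^2/2 + 83*r + 42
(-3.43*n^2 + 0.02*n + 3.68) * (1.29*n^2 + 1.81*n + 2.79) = -4.4247*n^4 - 6.1825*n^3 - 4.7863*n^2 + 6.7166*n + 10.2672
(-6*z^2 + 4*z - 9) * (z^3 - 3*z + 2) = -6*z^5 + 4*z^4 + 9*z^3 - 24*z^2 + 35*z - 18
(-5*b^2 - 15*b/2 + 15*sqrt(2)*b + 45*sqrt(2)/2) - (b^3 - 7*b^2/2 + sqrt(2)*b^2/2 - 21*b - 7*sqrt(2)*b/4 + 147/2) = -b^3 - 3*b^2/2 - sqrt(2)*b^2/2 + 27*b/2 + 67*sqrt(2)*b/4 - 147/2 + 45*sqrt(2)/2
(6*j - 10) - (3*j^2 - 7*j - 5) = -3*j^2 + 13*j - 5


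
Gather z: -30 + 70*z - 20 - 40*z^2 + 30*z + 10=-40*z^2 + 100*z - 40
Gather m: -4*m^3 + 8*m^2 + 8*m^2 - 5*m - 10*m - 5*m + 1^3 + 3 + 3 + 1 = -4*m^3 + 16*m^2 - 20*m + 8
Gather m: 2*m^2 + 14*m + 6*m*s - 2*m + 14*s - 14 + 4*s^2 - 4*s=2*m^2 + m*(6*s + 12) + 4*s^2 + 10*s - 14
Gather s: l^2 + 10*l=l^2 + 10*l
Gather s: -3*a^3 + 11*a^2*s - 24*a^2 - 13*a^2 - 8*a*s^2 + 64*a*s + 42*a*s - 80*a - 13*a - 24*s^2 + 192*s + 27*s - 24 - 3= -3*a^3 - 37*a^2 - 93*a + s^2*(-8*a - 24) + s*(11*a^2 + 106*a + 219) - 27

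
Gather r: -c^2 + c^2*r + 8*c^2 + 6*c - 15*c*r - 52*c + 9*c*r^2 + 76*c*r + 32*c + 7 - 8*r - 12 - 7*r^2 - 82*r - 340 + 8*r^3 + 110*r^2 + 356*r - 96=7*c^2 - 14*c + 8*r^3 + r^2*(9*c + 103) + r*(c^2 + 61*c + 266) - 441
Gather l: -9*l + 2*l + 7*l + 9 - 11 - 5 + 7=0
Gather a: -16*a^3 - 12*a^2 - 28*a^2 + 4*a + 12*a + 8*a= -16*a^3 - 40*a^2 + 24*a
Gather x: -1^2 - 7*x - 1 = -7*x - 2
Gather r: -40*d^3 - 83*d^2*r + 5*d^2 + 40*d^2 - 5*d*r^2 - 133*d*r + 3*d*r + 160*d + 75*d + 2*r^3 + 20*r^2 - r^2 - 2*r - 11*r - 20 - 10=-40*d^3 + 45*d^2 + 235*d + 2*r^3 + r^2*(19 - 5*d) + r*(-83*d^2 - 130*d - 13) - 30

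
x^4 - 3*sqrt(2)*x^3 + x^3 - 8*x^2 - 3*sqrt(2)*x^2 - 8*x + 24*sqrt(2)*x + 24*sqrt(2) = (x + 1)*(x - 3*sqrt(2))*(x - 2*sqrt(2))*(x + 2*sqrt(2))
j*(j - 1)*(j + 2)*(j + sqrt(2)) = j^4 + j^3 + sqrt(2)*j^3 - 2*j^2 + sqrt(2)*j^2 - 2*sqrt(2)*j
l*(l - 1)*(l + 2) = l^3 + l^2 - 2*l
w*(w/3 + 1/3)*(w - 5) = w^3/3 - 4*w^2/3 - 5*w/3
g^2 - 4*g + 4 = (g - 2)^2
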